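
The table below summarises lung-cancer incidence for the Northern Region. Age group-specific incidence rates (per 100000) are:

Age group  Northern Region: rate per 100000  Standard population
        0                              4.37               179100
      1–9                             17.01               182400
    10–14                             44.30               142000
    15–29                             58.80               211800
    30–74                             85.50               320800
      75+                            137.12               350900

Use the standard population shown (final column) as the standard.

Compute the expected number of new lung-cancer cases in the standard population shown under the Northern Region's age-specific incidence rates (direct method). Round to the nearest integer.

982

Expected new lung-cancer cases = Σ (standard pop × age-specific rate ÷ 100000)
= 179100×4.37/100000 + 182400×17.01/100000 + 142000×44.30/100000 + 211800×58.80/100000 + 320800×85.50/100000 + 350900×137.12/100000
= 7.83 + 31.03 + 62.91 + 124.54 + 274.28 + 481.15 = 981.74.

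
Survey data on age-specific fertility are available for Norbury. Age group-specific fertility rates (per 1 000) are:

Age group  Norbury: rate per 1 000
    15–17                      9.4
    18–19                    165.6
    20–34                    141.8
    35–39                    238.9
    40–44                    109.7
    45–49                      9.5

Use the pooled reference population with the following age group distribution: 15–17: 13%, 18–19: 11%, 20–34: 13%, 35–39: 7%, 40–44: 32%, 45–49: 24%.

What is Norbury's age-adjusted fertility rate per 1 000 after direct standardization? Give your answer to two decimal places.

Standard weights: 0.13, 0.11, 0.13, 0.07, 0.32, 0.24.
Standardized rate: 0.1300×9.4 + 0.1100×165.6 + 0.1300×141.8 + 0.0700×238.9 + 0.3200×109.7 + 0.2400×9.5 = 91.9790 per 1 000.

91.98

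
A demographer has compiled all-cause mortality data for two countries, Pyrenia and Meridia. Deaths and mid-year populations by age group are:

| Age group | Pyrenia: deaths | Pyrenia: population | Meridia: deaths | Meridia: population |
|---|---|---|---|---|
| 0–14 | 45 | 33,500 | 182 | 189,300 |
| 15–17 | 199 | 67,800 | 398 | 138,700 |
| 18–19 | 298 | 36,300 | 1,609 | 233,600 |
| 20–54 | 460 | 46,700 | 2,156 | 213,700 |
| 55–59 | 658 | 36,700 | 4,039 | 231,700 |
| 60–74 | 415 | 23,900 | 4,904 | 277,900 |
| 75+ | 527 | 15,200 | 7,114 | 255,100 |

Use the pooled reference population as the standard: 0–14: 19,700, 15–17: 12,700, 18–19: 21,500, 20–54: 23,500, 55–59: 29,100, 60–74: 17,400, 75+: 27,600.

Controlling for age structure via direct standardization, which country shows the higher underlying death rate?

Age-specific rates per 1,000 for Pyrenia: 1.343, 2.935, 8.209, 9.850, 17.929, 17.364, 34.671.
For Meridia: 0.961, 2.870, 6.888, 10.089, 17.432, 17.647, 27.887.
Standard total = 151,500; weights = 0.1300, 0.0838, 0.1419, 0.1551, 0.1921, 0.1149, 0.1822.
Pyrenia: 0.1300×1.343 + 0.0838×2.935 + 0.1419×8.209 + 0.1551×9.850 + 0.1921×17.929 + 0.1149×17.364 + 0.1822×34.671 = 14.8681 per 1,000.
Meridia: 0.1300×0.961 + 0.0838×2.870 + 0.1419×6.888 + 0.1551×10.089 + 0.1921×17.432 + 0.1149×17.647 + 0.1822×27.887 = 13.3635 per 1,000.
The crude rates (10.00 vs 13.25) would put Meridia higher, but that reflects its age composition; once standardized to a common age structure, Pyrenia has the higher underlying rate.

Pyrenia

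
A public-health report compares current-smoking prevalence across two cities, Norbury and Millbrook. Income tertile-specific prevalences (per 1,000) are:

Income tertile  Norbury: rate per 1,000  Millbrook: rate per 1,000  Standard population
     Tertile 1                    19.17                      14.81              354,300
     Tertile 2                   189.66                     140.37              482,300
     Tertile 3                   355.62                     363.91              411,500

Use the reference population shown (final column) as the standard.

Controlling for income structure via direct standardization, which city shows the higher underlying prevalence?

Standard total = 1,248,100; weights = 0.2839, 0.3864, 0.3297.
Norbury: 0.2839×19.17 + 0.3864×189.66 + 0.3297×355.62 = 195.9800 per 1,000.
Millbrook: 0.2839×14.81 + 0.3864×140.37 + 0.3297×363.91 = 178.4285 per 1,000.

Norbury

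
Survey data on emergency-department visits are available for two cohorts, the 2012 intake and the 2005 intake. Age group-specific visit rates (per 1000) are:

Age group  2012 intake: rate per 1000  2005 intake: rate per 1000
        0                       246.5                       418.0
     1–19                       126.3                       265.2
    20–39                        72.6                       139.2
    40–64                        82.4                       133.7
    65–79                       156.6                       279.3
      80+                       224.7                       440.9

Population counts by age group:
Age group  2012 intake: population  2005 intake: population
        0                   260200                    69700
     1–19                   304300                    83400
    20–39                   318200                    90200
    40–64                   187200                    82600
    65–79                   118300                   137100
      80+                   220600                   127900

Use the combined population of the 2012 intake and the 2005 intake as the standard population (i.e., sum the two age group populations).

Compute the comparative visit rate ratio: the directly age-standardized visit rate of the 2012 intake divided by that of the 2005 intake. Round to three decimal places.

Combined standard total = 1999700; weights = 0.1650, 0.1939, 0.2042, 0.1349, 0.1277, 0.1743.
The 2012 intake: 0.1650×246.5 + 0.1939×126.3 + 0.2042×72.6 + 0.1349×82.4 + 0.1277×156.6 + 0.1743×224.7 = 150.2584 per 1000.
The 2005 intake: 0.1650×418.0 + 0.1939×265.2 + 0.2042×139.2 + 0.1349×133.7 + 0.1277×279.3 + 0.1743×440.9 = 279.3542 per 1000.
Ratio = 150.2584 ÷ 279.3542 = 0.53788.

0.538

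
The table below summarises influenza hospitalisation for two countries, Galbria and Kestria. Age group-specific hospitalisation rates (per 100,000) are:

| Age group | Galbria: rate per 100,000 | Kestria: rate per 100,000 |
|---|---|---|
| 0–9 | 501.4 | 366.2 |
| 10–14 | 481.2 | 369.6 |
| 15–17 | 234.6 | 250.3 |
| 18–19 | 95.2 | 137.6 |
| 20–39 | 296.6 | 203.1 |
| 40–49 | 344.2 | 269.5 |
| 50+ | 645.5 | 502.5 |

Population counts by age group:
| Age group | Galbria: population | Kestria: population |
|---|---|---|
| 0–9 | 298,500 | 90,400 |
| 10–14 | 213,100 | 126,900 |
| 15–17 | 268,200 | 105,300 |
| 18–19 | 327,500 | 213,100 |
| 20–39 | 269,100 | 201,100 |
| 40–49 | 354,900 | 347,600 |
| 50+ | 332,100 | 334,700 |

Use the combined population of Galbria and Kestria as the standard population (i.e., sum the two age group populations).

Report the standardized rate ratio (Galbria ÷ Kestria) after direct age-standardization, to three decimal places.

Combined standard total = 3,482,500; weights = 0.1117, 0.0976, 0.1073, 0.1552, 0.1350, 0.2017, 0.1915.
Galbria: 0.1117×501.4 + 0.0976×481.2 + 0.1073×234.6 + 0.1552×95.2 + 0.1350×296.6 + 0.2017×344.2 + 0.1915×645.5 = 375.9862 per 100,000.
Kestria: 0.1117×366.2 + 0.0976×369.6 + 0.1073×250.3 + 0.1552×137.6 + 0.1350×203.1 + 0.2017×269.5 + 0.1915×502.5 = 303.1848 per 100,000.
Ratio = 375.9862 ÷ 303.1848 = 1.24012.

1.240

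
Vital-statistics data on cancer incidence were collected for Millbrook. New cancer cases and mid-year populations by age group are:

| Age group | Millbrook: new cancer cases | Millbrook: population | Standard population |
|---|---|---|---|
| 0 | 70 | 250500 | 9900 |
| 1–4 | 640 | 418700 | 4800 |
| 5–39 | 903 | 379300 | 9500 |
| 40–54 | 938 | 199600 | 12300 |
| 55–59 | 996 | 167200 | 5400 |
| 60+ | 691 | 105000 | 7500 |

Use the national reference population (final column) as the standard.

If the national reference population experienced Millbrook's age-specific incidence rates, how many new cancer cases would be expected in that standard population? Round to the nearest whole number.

Age-specific rates per 100000 for Millbrook: 27.94, 152.85, 238.07, 469.94, 595.69, 658.10.
Expected new cancer cases = Σ (standard pop × age-specific rate ÷ 100000)
= 9900×27.94/100000 + 4800×152.85/100000 + 9500×238.07/100000 + 12300×469.94/100000 + 5400×595.69/100000 + 7500×658.10/100000
= 2.77 + 7.34 + 22.62 + 57.80 + 32.17 + 49.36 = 172.05.

172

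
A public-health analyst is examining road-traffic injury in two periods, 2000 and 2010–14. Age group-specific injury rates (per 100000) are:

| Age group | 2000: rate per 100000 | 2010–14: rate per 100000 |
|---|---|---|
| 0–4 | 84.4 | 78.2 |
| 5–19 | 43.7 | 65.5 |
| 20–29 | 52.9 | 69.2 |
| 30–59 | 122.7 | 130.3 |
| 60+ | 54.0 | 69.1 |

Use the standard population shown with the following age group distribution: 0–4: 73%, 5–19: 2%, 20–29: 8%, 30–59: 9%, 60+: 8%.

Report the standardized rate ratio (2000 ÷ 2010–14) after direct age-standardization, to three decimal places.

1.011

Standard weights: 0.73, 0.02, 0.08, 0.09, 0.08.
2000: 0.7300×84.4 + 0.0200×43.7 + 0.0800×52.9 + 0.0900×122.7 + 0.0800×54.0 = 82.0810 per 100000.
2010–14: 0.7300×78.2 + 0.0200×65.5 + 0.0800×69.2 + 0.0900×130.3 + 0.0800×69.1 = 81.1870 per 100000.
Ratio = 82.0810 ÷ 81.1870 = 1.01101.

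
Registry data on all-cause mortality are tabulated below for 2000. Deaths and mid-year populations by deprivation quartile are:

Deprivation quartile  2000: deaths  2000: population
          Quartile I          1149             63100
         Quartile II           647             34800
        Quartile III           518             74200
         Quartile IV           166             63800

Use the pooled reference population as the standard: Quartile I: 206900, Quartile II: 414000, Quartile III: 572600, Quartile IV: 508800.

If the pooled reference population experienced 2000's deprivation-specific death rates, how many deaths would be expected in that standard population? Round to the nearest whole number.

Deprivation-specific rates per 100000 for 2000: 1820.92, 1859.20, 698.11, 260.19.
Expected deaths = Σ (standard pop × deprivation-specific rate ÷ 100000)
= 206900×1820.92/100000 + 414000×1859.20/100000 + 572600×698.11/100000 + 508800×260.19/100000
= 3767.48 + 7697.07 + 3997.40 + 1323.84 = 16785.78.

16786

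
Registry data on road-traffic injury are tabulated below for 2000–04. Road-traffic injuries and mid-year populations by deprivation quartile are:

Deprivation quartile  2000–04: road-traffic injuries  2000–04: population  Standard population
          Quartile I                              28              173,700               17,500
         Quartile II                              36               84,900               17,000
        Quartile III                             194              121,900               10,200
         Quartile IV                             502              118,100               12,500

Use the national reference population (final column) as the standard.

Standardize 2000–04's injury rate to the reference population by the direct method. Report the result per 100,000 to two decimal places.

Deprivation-specific rates per 100,000 for 2000–04: 16.12, 42.40, 159.15, 425.06.
Standard total = 57,200; weights = 0.3059, 0.2972, 0.1783, 0.2185.
Standardized rate: 0.3059×16.12 + 0.2972×42.40 + 0.1783×159.15 + 0.2185×425.06 = 138.8031 per 100,000.

138.80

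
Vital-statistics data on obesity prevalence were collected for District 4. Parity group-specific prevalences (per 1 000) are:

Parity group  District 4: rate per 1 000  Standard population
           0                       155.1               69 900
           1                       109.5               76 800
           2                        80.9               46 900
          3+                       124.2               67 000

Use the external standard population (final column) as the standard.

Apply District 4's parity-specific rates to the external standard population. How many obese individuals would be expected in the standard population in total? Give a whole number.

Expected obese individuals = Σ (standard pop × parity-specific rate ÷ 1 000)
= 69 900×155.1/1 000 + 76 800×109.5/1 000 + 46 900×80.9/1 000 + 67 000×124.2/1 000
= 10841.49 + 8409.60 + 3794.21 + 8321.40 = 31366.70.

31367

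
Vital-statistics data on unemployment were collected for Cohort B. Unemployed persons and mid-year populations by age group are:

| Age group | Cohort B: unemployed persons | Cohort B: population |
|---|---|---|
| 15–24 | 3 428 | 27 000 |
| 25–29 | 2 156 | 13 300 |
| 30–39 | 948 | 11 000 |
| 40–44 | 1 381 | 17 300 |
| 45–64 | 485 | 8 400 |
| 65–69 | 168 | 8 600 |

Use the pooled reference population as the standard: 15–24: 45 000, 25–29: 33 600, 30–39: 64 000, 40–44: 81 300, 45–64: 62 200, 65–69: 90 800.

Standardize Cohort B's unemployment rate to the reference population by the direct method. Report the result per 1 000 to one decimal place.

Age-specific rates per 1 000 for Cohort B: 126.963, 162.105, 86.182, 79.827, 57.738, 19.535.
Standard total = 376 900; weights = 0.1194, 0.0891, 0.1698, 0.2157, 0.1650, 0.2409.
Standardized rate: 0.1194×126.963 + 0.0891×162.105 + 0.1698×86.182 + 0.2157×79.827 + 0.1650×57.738 + 0.2409×19.535 = 75.6983 per 1 000.

75.7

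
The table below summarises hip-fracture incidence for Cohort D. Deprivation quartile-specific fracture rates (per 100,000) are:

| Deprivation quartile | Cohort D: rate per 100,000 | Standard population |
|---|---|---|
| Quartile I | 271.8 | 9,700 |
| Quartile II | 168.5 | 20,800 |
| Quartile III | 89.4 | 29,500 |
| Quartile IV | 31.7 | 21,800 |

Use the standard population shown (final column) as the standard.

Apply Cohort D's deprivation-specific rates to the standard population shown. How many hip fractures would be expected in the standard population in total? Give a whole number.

Expected hip fractures = Σ (standard pop × deprivation-specific rate ÷ 100,000)
= 9,700×271.8/100,000 + 20,800×168.5/100,000 + 29,500×89.4/100,000 + 21,800×31.7/100,000
= 26.36 + 35.05 + 26.37 + 6.91 = 94.70.

95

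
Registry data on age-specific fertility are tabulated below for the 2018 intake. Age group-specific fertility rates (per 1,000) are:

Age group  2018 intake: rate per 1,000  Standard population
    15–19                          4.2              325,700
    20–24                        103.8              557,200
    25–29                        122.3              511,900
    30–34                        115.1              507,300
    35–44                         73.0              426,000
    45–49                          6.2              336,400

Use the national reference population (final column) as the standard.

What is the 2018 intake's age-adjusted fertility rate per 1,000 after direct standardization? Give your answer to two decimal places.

80.08

Standard total = 2,664,500; weights = 0.1222, 0.2091, 0.1921, 0.1904, 0.1599, 0.1263.
Standardized rate: 0.1222×4.2 + 0.2091×103.8 + 0.1921×122.3 + 0.1904×115.1 + 0.1599×73.0 + 0.1263×6.2 = 80.0843 per 1,000.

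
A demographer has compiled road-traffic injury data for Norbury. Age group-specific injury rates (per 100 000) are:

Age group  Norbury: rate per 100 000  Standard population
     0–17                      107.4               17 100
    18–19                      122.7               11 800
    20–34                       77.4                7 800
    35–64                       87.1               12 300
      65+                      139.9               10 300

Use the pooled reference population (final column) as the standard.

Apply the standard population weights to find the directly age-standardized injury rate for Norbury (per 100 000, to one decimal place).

Standard total = 59 300; weights = 0.2884, 0.1990, 0.1315, 0.2074, 0.1737.
Standardized rate: 0.2884×107.4 + 0.1990×122.7 + 0.1315×77.4 + 0.2074×87.1 + 0.1737×139.9 = 107.9329 per 100 000.

107.9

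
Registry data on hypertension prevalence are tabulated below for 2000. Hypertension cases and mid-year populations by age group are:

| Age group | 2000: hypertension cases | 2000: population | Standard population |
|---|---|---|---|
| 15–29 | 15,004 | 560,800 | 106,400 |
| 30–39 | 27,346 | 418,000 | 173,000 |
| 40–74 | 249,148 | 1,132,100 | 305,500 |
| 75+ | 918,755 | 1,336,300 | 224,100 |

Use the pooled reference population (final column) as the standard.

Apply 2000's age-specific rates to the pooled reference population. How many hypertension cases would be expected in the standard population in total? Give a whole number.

235475

Age-specific rates per 1,000 for 2000: 26.755, 65.421, 220.076, 687.536.
Expected hypertension cases = Σ (standard pop × age-specific rate ÷ 1,000)
= 106,400×26.755/1,000 + 173,000×65.421/1,000 + 305,500×220.076/1,000 + 224,100×687.536/1,000
= 2846.69 + 11317.84 + 67233.21 + 154076.93 = 235474.67.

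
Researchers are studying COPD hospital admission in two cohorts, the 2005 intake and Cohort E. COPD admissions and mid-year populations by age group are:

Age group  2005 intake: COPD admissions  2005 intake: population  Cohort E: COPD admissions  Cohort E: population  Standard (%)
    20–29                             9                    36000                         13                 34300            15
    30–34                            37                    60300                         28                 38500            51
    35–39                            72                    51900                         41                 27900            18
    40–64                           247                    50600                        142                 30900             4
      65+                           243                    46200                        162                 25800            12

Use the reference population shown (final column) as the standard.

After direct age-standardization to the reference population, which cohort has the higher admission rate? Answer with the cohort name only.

Age-specific rates per 10000 for the 2005 intake: 2.50, 6.14, 13.87, 48.81, 52.60.
For Cohort E: 3.79, 7.27, 14.70, 45.95, 62.79.
Standard weights: 0.15, 0.51, 0.18, 0.04, 0.12.
The 2005 intake: 0.1500×2.50 + 0.5100×6.14 + 0.1800×13.87 + 0.0400×48.81 + 0.1200×52.60 = 14.2657 per 10000.
Cohort E: 0.1500×3.79 + 0.5100×7.27 + 0.1800×14.70 + 0.0400×45.95 + 0.1200×62.79 = 16.2958 per 10000.
The crude rates (24.82 vs 24.52) would put the 2005 intake higher, but that reflects its age composition; once standardized to a common age structure, Cohort E has the higher underlying rate.

Cohort E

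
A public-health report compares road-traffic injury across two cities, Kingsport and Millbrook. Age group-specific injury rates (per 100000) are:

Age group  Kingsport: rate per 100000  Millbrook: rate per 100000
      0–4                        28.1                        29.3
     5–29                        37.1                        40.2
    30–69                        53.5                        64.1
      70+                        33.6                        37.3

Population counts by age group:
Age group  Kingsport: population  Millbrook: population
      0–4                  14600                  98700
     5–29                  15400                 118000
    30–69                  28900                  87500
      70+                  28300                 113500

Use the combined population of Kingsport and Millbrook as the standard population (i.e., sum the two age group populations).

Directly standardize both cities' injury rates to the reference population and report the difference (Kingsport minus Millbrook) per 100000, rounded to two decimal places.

Combined standard total = 504900; weights = 0.2244, 0.2642, 0.2305, 0.2808.
Kingsport: 0.2244×28.1 + 0.2642×37.1 + 0.2305×53.5 + 0.2808×33.6 = 37.8783 per 100000.
Millbrook: 0.2244×29.3 + 0.2642×40.2 + 0.2305×64.1 + 0.2808×37.3 = 42.4495 per 100000.
Difference = 37.8783 − 42.4495 = -4.5712.

-4.57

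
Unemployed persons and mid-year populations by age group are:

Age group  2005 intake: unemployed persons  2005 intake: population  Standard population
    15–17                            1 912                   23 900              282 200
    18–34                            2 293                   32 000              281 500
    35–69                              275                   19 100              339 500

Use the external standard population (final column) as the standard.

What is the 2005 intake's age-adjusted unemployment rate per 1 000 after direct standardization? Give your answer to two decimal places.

Age-specific rates per 1 000 for the 2005 intake: 80.000, 71.656, 14.398.
Standard total = 903 200; weights = 0.3124, 0.3117, 0.3759.
Standardized rate: 0.3124×80.000 + 0.3117×71.656 + 0.3759×14.398 = 52.7406 per 1 000.

52.74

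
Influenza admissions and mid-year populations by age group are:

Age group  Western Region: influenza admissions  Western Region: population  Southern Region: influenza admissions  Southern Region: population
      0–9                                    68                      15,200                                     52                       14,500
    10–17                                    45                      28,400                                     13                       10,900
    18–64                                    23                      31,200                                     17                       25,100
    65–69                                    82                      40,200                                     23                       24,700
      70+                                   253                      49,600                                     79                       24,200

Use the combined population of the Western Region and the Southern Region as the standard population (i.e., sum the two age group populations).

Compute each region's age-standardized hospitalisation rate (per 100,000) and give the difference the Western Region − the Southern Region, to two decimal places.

95.68

Age-specific rates per 100,000 for the Western Region: 447.37, 158.45, 73.72, 203.98, 510.08.
For the Southern Region: 358.62, 119.27, 67.73, 93.12, 326.45.
Combined standard total = 264,000; weights = 0.1125, 0.1489, 0.2133, 0.2458, 0.2795.
The Western Region: 0.1125×447.37 + 0.1489×158.45 + 0.2133×73.72 + 0.2458×203.98 + 0.2795×510.08 = 282.3732 per 100,000.
The Southern Region: 0.1125×358.62 + 0.1489×119.27 + 0.2133×67.73 + 0.2458×93.12 + 0.2795×326.45 = 186.6909 per 100,000.
Difference = 282.3732 − 186.6909 = 95.6824.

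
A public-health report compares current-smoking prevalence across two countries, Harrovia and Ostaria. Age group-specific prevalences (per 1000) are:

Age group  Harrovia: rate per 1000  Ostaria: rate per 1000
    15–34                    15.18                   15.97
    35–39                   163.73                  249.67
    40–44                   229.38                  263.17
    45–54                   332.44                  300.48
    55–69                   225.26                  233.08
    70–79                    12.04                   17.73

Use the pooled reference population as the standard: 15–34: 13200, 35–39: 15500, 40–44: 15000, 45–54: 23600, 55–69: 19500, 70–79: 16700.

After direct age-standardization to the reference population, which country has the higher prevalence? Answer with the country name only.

Standard total = 103500; weights = 0.1275, 0.1498, 0.1449, 0.2280, 0.1884, 0.1614.
Harrovia: 0.1275×15.18 + 0.1498×163.73 + 0.1449×229.38 + 0.2280×332.44 + 0.1884×225.26 + 0.1614×12.04 = 179.8851 per 1000.
Ostaria: 0.1275×15.97 + 0.1498×249.67 + 0.1449×263.17 + 0.2280×300.48 + 0.1884×233.08 + 0.1614×17.73 = 192.8572 per 1000.

Ostaria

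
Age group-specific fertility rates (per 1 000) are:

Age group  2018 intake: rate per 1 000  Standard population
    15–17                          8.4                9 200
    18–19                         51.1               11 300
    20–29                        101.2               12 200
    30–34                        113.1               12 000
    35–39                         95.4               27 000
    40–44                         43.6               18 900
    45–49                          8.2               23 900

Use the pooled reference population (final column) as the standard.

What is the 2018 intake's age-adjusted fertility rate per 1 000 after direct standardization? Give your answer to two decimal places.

Standard total = 114 500; weights = 0.0803, 0.0987, 0.1066, 0.1048, 0.2358, 0.1651, 0.2087.
Standardized rate: 0.0803×8.4 + 0.0987×51.1 + 0.1066×101.2 + 0.1048×113.1 + 0.2358×95.4 + 0.1651×43.6 + 0.2087×8.2 = 59.7587 per 1 000.

59.76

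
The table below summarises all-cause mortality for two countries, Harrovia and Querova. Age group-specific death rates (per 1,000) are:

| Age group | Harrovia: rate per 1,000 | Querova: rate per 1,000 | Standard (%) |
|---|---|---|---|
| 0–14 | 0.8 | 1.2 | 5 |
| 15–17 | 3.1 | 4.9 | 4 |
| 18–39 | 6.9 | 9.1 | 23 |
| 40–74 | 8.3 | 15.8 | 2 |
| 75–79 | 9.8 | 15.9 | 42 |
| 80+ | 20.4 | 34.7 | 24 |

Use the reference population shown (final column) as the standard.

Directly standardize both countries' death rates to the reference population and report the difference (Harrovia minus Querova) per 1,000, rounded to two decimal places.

Standard weights: 0.05, 0.04, 0.23, 0.02, 0.42, 0.24.
Harrovia: 0.0500×0.8 + 0.0400×3.1 + 0.2300×6.9 + 0.0200×8.3 + 0.4200×9.8 + 0.2400×20.4 = 10.9290 per 1,000.
Querova: 0.0500×1.2 + 0.0400×4.9 + 0.2300×9.1 + 0.0200×15.8 + 0.4200×15.9 + 0.2400×34.7 = 17.6710 per 1,000.
Difference = 10.9290 − 17.6710 = -6.7420.

-6.74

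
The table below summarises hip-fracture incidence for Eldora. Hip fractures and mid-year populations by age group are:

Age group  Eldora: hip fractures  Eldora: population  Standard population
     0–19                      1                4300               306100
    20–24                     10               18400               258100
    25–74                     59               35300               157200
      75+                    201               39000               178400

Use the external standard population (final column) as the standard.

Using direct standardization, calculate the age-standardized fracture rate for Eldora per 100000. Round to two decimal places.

Age-specific rates per 100000 for Eldora: 23.26, 54.35, 167.14, 515.38.
Standard total = 899800; weights = 0.3402, 0.2868, 0.1747, 0.1983.
Standardized rate: 0.3402×23.26 + 0.2868×54.35 + 0.1747×167.14 + 0.1983×515.38 = 154.8840 per 100000.

154.88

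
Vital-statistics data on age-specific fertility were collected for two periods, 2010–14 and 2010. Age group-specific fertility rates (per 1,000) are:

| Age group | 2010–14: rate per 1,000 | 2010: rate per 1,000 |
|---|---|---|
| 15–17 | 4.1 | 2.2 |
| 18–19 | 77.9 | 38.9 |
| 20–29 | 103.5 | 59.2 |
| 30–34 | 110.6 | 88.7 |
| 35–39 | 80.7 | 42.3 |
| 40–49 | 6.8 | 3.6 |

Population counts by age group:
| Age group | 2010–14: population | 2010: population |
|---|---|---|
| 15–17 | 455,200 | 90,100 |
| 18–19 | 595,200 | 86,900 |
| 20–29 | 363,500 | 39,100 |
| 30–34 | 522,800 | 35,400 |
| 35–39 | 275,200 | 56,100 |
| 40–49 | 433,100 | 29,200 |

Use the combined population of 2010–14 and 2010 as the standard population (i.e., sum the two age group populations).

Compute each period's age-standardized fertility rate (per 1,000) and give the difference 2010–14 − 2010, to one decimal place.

24.1

Combined standard total = 2,981,800; weights = 0.1829, 0.2288, 0.1350, 0.1872, 0.1111, 0.1550.
2010–14: 0.1829×4.1 + 0.2288×77.9 + 0.1350×103.5 + 0.1872×110.6 + 0.1111×80.7 + 0.1550×6.8 = 63.2695 per 1,000.
2010: 0.1829×2.2 + 0.2288×38.9 + 0.1350×59.2 + 0.1872×88.7 + 0.1111×42.3 + 0.1550×3.6 = 39.1568 per 1,000.
Difference = 63.2695 − 39.1568 = 24.1126.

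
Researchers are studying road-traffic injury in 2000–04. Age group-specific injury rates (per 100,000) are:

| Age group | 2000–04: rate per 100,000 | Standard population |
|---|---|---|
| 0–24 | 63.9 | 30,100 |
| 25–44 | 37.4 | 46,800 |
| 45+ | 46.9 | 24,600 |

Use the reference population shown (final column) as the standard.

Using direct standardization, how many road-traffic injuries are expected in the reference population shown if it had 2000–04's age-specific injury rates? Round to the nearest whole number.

Expected road-traffic injuries = Σ (standard pop × age-specific rate ÷ 100,000)
= 30,100×63.9/100,000 + 46,800×37.4/100,000 + 24,600×46.9/100,000
= 19.23 + 17.50 + 11.54 = 48.27.

48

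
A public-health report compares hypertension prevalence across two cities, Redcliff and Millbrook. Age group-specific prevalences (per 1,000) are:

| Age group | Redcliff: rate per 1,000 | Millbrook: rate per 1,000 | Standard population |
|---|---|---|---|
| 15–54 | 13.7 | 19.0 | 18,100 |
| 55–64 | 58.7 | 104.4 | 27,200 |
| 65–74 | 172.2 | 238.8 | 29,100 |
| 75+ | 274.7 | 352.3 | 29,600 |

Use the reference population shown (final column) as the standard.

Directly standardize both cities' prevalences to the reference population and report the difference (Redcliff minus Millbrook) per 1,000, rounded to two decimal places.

Standard total = 104,000; weights = 0.1740, 0.2615, 0.2798, 0.2846.
Redcliff: 0.1740×13.7 + 0.2615×58.7 + 0.2798×172.2 + 0.2846×274.7 = 144.1034 per 1,000.
Millbrook: 0.1740×19.0 + 0.2615×104.4 + 0.2798×238.8 + 0.2846×352.3 = 197.6994 per 1,000.
Difference = 144.1034 − 197.6994 = -53.5961.

-53.60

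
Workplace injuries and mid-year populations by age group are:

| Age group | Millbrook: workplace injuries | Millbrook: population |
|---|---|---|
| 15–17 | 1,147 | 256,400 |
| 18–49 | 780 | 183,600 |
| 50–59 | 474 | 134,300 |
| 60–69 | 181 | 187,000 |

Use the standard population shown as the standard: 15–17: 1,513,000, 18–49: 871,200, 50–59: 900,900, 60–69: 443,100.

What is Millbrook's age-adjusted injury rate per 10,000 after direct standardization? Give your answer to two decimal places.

Age-specific rates per 10,000 for Millbrook: 44.73, 42.48, 35.29, 9.68.
Standard total = 3,728,200; weights = 0.4058, 0.2337, 0.2416, 0.1189.
Standardized rate: 0.4058×44.73 + 0.2337×42.48 + 0.2416×35.29 + 0.1189×9.68 = 37.7611 per 10,000.

37.76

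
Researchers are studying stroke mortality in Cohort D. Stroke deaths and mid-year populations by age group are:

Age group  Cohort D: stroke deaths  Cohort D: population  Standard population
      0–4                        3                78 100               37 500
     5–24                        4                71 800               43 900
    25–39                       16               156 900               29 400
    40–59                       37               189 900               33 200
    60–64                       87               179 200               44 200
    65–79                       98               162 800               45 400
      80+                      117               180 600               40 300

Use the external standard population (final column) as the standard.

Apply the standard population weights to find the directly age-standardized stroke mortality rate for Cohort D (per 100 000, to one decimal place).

Age-specific rates per 100 000 for Cohort D: 3.84, 5.57, 10.20, 19.48, 48.55, 60.20, 64.78.
Standard total = 273 900; weights = 0.1369, 0.1603, 0.1073, 0.1212, 0.1614, 0.1658, 0.1471.
Standardized rate: 0.1369×3.84 + 0.1603×5.57 + 0.1073×10.20 + 0.1212×19.48 + 0.1614×48.55 + 0.1658×60.20 + 0.1471×64.78 = 32.2194 per 100 000.

32.2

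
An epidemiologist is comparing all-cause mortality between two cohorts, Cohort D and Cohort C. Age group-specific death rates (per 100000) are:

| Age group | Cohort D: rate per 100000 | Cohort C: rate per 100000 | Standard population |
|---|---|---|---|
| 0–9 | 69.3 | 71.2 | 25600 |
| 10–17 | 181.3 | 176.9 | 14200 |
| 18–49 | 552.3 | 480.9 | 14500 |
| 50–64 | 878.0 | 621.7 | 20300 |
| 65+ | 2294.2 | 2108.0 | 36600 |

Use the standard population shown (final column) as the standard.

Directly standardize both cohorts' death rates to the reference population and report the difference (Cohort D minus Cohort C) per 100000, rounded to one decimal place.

117.5

Standard total = 111200; weights = 0.2302, 0.1277, 0.1304, 0.1826, 0.3291.
Cohort D: 0.2302×69.3 + 0.1277×181.3 + 0.1304×552.3 + 0.1826×878.0 + 0.3291×2294.2 = 1026.5109 per 100000.
Cohort C: 0.2302×71.2 + 0.1277×176.9 + 0.1304×480.9 + 0.1826×621.7 + 0.3291×2108.0 = 909.0023 per 100000.
Difference = 1026.5109 − 909.0023 = 117.5085.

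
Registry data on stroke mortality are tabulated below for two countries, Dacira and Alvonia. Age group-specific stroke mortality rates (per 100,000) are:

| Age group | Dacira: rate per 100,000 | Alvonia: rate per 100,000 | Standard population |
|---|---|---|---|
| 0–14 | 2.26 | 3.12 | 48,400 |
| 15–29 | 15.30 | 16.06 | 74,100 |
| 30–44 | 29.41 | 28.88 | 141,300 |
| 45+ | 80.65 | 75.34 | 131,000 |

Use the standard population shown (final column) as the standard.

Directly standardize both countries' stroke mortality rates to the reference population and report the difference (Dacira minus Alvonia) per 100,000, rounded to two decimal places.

Standard total = 394,800; weights = 0.1226, 0.1877, 0.3579, 0.3318.
Dacira: 0.1226×2.26 + 0.1877×15.30 + 0.3579×29.41 + 0.3318×80.65 = 40.4354 per 100,000.
Alvonia: 0.1226×3.12 + 0.1877×16.06 + 0.3579×28.88 + 0.3318×75.34 = 38.7319 per 100,000.
Difference = 40.4354 − 38.7319 = 1.7035.

1.70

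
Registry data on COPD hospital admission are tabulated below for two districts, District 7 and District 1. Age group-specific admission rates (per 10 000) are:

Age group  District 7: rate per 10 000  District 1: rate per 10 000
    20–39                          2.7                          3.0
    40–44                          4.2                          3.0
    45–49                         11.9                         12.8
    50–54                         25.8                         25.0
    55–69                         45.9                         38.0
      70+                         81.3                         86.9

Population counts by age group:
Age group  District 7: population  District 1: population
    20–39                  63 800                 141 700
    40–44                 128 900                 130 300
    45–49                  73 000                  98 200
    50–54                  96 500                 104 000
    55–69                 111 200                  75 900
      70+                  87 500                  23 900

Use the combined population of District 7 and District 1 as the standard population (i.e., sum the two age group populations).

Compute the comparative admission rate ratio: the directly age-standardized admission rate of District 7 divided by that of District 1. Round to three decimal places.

Combined standard total = 1 134 900; weights = 0.1811, 0.2284, 0.1509, 0.1767, 0.1649, 0.0982.
District 7: 0.1811×2.7 + 0.2284×4.2 + 0.1509×11.9 + 0.1767×25.8 + 0.1649×45.9 + 0.0982×81.3 = 23.3486 per 10 000.
District 1: 0.1811×3.0 + 0.2284×3.0 + 0.1509×12.8 + 0.1767×25.0 + 0.1649×38.0 + 0.0982×86.9 = 22.3706 per 10 000.
Ratio = 23.3486 ÷ 22.3706 = 1.04372.

1.044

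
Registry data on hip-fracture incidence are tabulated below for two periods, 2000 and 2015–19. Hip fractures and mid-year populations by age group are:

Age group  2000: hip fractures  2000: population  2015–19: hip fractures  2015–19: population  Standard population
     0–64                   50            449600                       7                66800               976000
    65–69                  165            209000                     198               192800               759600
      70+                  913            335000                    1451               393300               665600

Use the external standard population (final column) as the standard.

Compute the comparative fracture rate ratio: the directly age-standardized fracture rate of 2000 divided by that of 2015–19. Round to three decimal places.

0.756

Age-specific rates per 100000 for 2000: 11.12, 78.95, 272.54.
For 2015–19: 10.48, 102.70, 368.93.
Standard total = 2401200; weights = 0.4065, 0.3163, 0.2772.
2000: 0.4065×11.12 + 0.3163×78.95 + 0.2772×272.54 = 105.0405 per 100000.
2015–19: 0.4065×10.48 + 0.3163×102.70 + 0.2772×368.93 = 139.0121 per 100000.
Ratio = 105.0405 ÷ 139.0121 = 0.75562.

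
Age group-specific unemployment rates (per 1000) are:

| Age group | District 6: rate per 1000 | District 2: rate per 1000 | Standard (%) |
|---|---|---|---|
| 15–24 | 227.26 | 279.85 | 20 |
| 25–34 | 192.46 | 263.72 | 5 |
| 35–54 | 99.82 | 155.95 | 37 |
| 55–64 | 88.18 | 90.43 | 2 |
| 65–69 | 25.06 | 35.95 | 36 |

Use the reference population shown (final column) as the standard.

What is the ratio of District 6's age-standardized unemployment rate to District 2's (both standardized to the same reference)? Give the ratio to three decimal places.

0.726

Standard weights: 0.20, 0.05, 0.37, 0.02, 0.36.
District 6: 0.2000×227.26 + 0.0500×192.46 + 0.3700×99.82 + 0.0200×88.18 + 0.3600×25.06 = 102.7936 per 1000.
District 2: 0.2000×279.85 + 0.0500×263.72 + 0.3700×155.95 + 0.0200×90.43 + 0.3600×35.95 = 141.6081 per 1000.
Ratio = 102.7936 ÷ 141.6081 = 0.72590.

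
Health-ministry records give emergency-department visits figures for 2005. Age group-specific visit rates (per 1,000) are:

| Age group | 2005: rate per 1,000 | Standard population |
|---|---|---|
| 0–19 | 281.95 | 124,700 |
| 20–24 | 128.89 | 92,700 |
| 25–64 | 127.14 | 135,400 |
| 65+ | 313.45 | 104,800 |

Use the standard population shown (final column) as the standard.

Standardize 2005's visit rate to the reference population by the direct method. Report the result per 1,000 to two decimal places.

Standard total = 457,600; weights = 0.2725, 0.2026, 0.2959, 0.2290.
Standardized rate: 0.2725×281.95 + 0.2026×128.89 + 0.2959×127.14 + 0.2290×313.45 = 212.3505 per 1,000.

212.35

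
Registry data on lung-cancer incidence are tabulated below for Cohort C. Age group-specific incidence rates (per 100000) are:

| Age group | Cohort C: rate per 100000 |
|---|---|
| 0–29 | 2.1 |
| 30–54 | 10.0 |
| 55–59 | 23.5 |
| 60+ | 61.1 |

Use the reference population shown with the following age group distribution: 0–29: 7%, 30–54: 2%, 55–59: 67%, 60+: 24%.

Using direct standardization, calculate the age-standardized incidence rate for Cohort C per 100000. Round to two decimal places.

Standard weights: 0.07, 0.02, 0.67, 0.24.
Standardized rate: 0.0700×2.1 + 0.0200×10.0 + 0.6700×23.5 + 0.2400×61.1 = 30.7560 per 100000.

30.76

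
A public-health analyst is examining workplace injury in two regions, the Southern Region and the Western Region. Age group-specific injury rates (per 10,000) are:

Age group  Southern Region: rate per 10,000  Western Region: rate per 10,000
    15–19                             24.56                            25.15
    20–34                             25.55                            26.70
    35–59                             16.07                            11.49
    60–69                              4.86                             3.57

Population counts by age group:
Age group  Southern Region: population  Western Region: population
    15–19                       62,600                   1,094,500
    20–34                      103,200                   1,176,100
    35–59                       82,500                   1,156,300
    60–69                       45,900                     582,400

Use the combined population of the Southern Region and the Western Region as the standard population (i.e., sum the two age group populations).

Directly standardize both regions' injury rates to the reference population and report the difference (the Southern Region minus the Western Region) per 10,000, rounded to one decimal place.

1.0

Combined standard total = 4,303,500; weights = 0.2689, 0.2973, 0.2879, 0.1460.
The Southern Region: 0.2689×24.56 + 0.2973×25.55 + 0.2879×16.07 + 0.1460×4.86 = 19.5342 per 10,000.
The Western Region: 0.2689×25.15 + 0.2973×26.70 + 0.2879×11.49 + 0.1460×3.57 = 18.5280 per 10,000.
Difference = 19.5342 − 18.5280 = 1.0062.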